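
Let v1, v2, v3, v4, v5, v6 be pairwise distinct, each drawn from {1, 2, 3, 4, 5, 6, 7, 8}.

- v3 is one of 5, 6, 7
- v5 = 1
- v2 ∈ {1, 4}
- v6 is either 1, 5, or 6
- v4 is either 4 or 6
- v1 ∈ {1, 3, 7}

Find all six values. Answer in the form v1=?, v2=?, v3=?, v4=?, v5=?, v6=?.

v5's domain is down to {1}, so v5 = 1. Eliminate 1 elsewhere: v1, v2, v6.
v2 must be 4 (only option left). Eliminate 4 elsewhere: v4.
v4's domain is down to {6}, so v4 = 6. Eliminate 6 elsewhere: v3, v6.
v6 has just one choice, so v6 = 5. Strike 5 from v3.
v3's domain is down to {7}, so v3 = 7. Remove 7 from v1.
v1 has just one choice, so v1 = 3.

v1=3, v2=4, v3=7, v4=6, v5=1, v6=5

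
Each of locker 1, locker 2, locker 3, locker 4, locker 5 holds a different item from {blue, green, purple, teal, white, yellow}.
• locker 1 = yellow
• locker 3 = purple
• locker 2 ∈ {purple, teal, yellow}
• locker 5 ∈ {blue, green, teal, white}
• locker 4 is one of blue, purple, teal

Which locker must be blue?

locker 1 has just one choice, so locker 1 = yellow. Eliminate yellow elsewhere: locker 2.
locker 3's domain is down to {purple}, so locker 3 = purple. Eliminate purple elsewhere: locker 2, locker 4.
locker 2 has just one choice, so locker 2 = teal. Eliminate teal elsewhere: locker 4, locker 5.
So blue goes to locker 4.

locker 4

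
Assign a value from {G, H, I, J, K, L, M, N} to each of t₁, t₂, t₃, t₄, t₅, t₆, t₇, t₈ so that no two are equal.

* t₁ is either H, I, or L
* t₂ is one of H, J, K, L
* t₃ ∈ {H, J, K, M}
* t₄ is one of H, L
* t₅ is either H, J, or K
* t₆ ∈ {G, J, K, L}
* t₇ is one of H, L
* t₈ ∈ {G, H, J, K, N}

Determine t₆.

G

Among the 8 variables, I fits only t₁ (and all 8 values in {G, H, I, J, K, L, M, N} must be used), so t₁ = I.
The 7 still-open variables together cover exactly {G, H, J, K, L, M, N} — 7 values for 7 variables — and M appears only in t₃'s list, so t₃ = M.
The 6 still-open variables draw from only 6 values {G, H, J, K, L, N}, so each is used; only t₈ can be N, hence t₈ = N.
The 5 still-open variables draw from only 5 values {G, H, J, K, L}, so each is used; only t₆ can be G, hence t₆ = G.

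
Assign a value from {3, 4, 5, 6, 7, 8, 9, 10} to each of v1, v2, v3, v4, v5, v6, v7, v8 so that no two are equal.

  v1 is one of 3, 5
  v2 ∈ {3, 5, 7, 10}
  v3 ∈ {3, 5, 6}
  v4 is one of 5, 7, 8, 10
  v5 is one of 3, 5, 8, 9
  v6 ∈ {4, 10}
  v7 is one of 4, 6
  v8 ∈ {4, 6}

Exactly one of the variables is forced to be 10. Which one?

The 8 variables draw from only 8 values {3, 4, 5, 6, 7, 8, 9, 10}, so each is used; only v5 can be 9, hence v5 = 9.
The 7 still-open variables together cover exactly {3, 4, 5, 6, 7, 8, 10} — 7 values for 7 variables — and 8 appears only in v4's list, so v4 = 8.
The 6 still-open variables together cover exactly {3, 4, 5, 6, 7, 10} — 6 values for 6 variables — and 7 appears only in v2's list, so v2 = 7.
The 5 still-open variables draw from only 5 values {3, 4, 5, 6, 10}, so each is used; only v6 can be 10, hence v6 = 10.

v6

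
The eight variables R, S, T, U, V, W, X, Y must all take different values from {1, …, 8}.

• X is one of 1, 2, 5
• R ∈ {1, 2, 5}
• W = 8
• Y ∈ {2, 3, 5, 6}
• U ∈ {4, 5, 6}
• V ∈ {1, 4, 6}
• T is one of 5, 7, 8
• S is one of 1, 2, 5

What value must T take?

W's domain is down to {8}, so W = 8. Remove 8 from T.
Among the 7 still-open variables, 3 fits only Y (and all 7 values in {1, 2, 3, 4, 5, 6, 7} must be used), so Y = 3.
The 6 still-open variables draw from only 6 values {1, 2, 4, 5, 6, 7}, so each is used; only T can be 7, hence T = 7.

7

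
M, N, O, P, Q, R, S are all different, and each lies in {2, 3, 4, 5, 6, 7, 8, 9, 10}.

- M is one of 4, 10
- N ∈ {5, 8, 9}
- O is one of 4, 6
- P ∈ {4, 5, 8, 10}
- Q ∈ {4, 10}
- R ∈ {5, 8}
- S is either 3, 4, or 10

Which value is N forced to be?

9

The 7 variables together cover exactly {3, 4, 5, 6, 8, 9, 10} — 7 values for 7 variables — and 3 appears only in S's list, so S = 3.
Among the 6 still-open variables, 6 fits only O (and all 6 values in {4, 5, 6, 8, 9, 10} must be used), so O = 6.
The 5 still-open variables together cover exactly {4, 5, 8, 9, 10} — 5 values for 5 variables — and 9 appears only in N's list, so N = 9.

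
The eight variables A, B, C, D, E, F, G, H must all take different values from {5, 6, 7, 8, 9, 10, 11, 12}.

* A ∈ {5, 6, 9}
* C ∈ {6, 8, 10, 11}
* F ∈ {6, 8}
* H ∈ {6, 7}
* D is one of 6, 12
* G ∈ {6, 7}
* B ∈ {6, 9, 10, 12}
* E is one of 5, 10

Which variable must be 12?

D

Among the 8 variables, 11 fits only C (and all 8 values in {5, 6, 7, 8, 9, 10, 11, 12} must be used), so C = 11.
Among the 7 still-open variables, 8 fits only F (and all 7 values in {5, 6, 7, 8, 9, 10, 12} must be used), so F = 8.
The 2 variables G and H are confined to {6, 7}, which locks those values in; drop them from A, B, D.
So 12 goes to D.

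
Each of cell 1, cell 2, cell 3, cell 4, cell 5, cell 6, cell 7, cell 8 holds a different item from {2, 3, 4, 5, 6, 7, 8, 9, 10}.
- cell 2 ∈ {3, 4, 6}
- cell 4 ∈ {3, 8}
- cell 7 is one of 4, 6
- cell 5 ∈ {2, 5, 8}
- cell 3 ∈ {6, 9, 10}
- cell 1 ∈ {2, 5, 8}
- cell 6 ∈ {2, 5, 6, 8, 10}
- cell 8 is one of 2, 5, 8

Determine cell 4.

3

The 8 variables together cover exactly {2, 3, 4, 5, 6, 8, 9, 10} — 8 values for 8 variables — and 9 appears only in cell 3's list, so cell 3 = 9.
The 7 still-open variables together cover exactly {2, 3, 4, 5, 6, 8, 10} — 7 values for 7 variables — and 10 appears only in cell 6's list, so cell 6 = 10.
The 3 variables cell 1, cell 5, cell 8 are confined to {2, 5, 8}, which locks those values in; drop them from cell 4.
So cell 4 = 3.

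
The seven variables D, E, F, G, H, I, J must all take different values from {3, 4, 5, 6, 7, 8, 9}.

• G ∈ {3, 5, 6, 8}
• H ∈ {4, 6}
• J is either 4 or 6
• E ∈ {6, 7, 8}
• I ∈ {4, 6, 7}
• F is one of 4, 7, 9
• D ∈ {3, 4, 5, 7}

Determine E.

The 7 variables draw from only 7 values {3, 4, 5, 6, 7, 8, 9}, so each is used; only F can be 9, hence F = 9.
H and J between them cover only {4, 6} — a naked pair. Remove those values from D, E, G, I.
I's domain is down to {7}, so I = 7. So D, E can't be 7.
So E = 8.

8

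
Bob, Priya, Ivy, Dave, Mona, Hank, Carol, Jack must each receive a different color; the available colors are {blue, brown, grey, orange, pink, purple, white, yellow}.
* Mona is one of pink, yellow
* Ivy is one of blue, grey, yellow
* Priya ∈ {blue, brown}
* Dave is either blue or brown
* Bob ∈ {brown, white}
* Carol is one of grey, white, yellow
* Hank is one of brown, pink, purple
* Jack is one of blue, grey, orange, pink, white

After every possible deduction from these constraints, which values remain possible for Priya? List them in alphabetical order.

blue, brown

The 8 variables together cover exactly {blue, brown, grey, orange, pink, purple, white, yellow} — 8 values for 8 variables — and orange appears only in Jack's list, so Jack = orange.
Among the 7 still-open variables, purple fits only Hank (and all 7 values in {blue, brown, grey, pink, purple, white, yellow} must be used), so Hank = purple.
Among the 6 still-open variables, pink fits only Mona (and all 6 values in {blue, brown, grey, pink, white, yellow} must be used), so Mona = pink.
The 2 variables Priya and Dave are confined to {blue, brown}, which locks those values in; drop them from Bob, Ivy.
Bob must be white (only option left). Remove white from Carol.
No further eliminations apply; Priya can still be any of blue, brown.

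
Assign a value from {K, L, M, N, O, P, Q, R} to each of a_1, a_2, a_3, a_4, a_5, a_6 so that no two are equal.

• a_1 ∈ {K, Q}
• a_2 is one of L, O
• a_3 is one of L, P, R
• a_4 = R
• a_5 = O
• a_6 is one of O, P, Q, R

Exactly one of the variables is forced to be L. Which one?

a_2

a_4 must be R (only option left). So a_3, a_6 can't be R.
a_5 must be O (only option left). Eliminate O elsewhere: a_2, a_6.
So L goes to a_2.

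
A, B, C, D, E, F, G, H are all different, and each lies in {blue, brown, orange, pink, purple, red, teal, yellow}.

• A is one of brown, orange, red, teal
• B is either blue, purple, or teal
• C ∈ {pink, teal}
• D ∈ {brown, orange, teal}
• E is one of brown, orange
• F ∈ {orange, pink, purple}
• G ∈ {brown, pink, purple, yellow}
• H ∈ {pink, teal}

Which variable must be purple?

F

Among the 8 variables, blue fits only B (and all 8 values in {blue, brown, orange, pink, purple, red, teal, yellow} must be used), so B = blue.
Among the 7 still-open variables, red fits only A (and all 7 values in {brown, orange, pink, purple, red, teal, yellow} must be used), so A = red.
The 6 still-open variables draw from only 6 values {brown, orange, pink, purple, teal, yellow}, so each is used; only G can be yellow, hence G = yellow.
The 5 still-open variables together cover exactly {brown, orange, pink, purple, teal} — 5 values for 5 variables — and purple appears only in F's list, so F = purple.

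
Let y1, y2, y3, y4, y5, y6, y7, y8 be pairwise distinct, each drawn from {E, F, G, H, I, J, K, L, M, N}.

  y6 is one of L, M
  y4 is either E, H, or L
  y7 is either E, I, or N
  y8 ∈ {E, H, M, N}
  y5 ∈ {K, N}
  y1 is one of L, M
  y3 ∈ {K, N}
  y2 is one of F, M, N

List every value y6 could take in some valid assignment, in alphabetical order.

The 8 variables draw from only 8 values {E, F, H, I, K, L, M, N}, so each is used; only y2 can be F, hence y2 = F.
The 7 still-open variables draw from only 7 values {E, H, I, K, L, M, N}, so each is used; only y7 can be I, hence y7 = I.
y1 and y6 share exactly the 2 values {L, M}; by pigeonhole those values go to them, so strike L, M from y4, y8.
y3 and y5 between them cover only {K, N} — a naked pair. Remove those values from y8.
No further eliminations apply; y6 can still be any of L, M.

L, M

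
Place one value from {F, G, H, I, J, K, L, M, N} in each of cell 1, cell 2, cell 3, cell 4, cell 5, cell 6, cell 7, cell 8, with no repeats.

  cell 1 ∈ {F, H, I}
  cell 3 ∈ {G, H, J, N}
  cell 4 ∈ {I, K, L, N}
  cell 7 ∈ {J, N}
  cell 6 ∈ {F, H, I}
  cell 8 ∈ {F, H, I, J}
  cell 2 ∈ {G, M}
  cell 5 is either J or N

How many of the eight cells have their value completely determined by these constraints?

2

cell 5 and cell 7 between them cover only {J, N} — a naked pair. Remove those values from cell 3, cell 4, cell 8.
The 3 variables cell 1, cell 6, cell 8 are confined to {F, H, I}, which locks those values in; drop them from cell 3, cell 4.
cell 3 must be G (only option left). Strike G from cell 2.
cell 2 has just one choice, so cell 2 = M.
Determined: cell 2=M, cell 3=G. The other cells each still have more than one consistent value. That makes 2.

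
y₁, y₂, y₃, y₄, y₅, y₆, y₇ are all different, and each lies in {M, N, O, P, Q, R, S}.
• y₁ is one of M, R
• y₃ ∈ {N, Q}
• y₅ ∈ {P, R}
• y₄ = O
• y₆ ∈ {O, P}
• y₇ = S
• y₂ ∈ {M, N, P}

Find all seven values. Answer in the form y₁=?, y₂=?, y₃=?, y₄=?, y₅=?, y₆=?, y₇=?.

y₁=M, y₂=N, y₃=Q, y₄=O, y₅=R, y₆=P, y₇=S

y₄ has just one choice, so y₄ = O. Strike O from y₆.
y₆ must be P (only option left). Strike P from y₂, y₅.
y₇'s domain is down to {S}, so y₇ = S.
y₅ must be R (only option left). Remove R from y₁.
y₁'s domain is down to {M}, so y₁ = M. Remove M from y₂.
y₂ has just one choice, so y₂ = N. Strike N from y₃.
y₃'s domain is down to {Q}, so y₃ = Q.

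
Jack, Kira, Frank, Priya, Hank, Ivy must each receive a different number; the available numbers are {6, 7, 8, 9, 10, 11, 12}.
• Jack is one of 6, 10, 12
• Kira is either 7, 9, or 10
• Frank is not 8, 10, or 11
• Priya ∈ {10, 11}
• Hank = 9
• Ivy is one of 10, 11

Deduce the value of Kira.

7

Hank has just one choice, so Hank = 9. Remove 9 from Kira, Frank.
Priya and Ivy share exactly the 2 values {10, 11}; by pigeonhole those values go to them, so strike 10, 11 from Jack, Kira.
So Kira = 7.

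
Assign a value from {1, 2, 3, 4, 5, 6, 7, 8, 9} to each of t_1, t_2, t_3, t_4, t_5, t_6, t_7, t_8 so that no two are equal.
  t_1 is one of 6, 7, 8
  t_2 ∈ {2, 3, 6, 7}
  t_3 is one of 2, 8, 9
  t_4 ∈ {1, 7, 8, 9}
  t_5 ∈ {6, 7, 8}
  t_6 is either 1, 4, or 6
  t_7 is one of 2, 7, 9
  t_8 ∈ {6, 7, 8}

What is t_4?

The 8 variables together cover exactly {1, 2, 3, 4, 6, 7, 8, 9} — 8 values for 8 variables — and 3 appears only in t_2's list, so t_2 = 3.
Among the 7 still-open variables, 4 fits only t_6 (and all 7 values in {1, 2, 4, 6, 7, 8, 9} must be used), so t_6 = 4.
Among the 6 still-open variables, 1 fits only t_4 (and all 6 values in {1, 2, 6, 7, 8, 9} must be used), so t_4 = 1.

1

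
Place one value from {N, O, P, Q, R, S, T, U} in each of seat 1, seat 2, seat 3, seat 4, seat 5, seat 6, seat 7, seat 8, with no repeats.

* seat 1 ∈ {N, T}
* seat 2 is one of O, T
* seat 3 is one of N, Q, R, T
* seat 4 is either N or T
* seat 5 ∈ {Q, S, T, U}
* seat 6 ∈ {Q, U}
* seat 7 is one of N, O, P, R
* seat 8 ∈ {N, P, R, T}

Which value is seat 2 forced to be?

The 8 variables together cover exactly {N, O, P, Q, R, S, T, U} — 8 values for 8 variables — and S appears only in seat 5's list, so seat 5 = S.
The 7 still-open variables together cover exactly {N, O, P, Q, R, T, U} — 7 values for 7 variables — and U appears only in seat 6's list, so seat 6 = U.
The 6 still-open variables draw from only 6 values {N, O, P, Q, R, T}, so each is used; only seat 3 can be Q, hence seat 3 = Q.
The 2 variables seat 1 and seat 4 are confined to {N, T}, which locks those values in; drop them from seat 2, seat 7, seat 8.
So seat 2 = O.

O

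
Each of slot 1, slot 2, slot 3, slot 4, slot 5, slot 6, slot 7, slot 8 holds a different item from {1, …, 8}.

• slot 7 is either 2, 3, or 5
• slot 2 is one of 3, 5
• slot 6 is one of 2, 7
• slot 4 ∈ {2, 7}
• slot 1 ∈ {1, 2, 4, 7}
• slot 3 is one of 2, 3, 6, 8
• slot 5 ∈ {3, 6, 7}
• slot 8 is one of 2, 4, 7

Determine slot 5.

6

The 8 variables together cover exactly {1, 2, 3, 4, 5, 6, 7, 8} — 8 values for 8 variables — and 1 appears only in slot 1's list, so slot 1 = 1.
The 7 still-open variables together cover exactly {2, 3, 4, 5, 6, 7, 8} — 7 values for 7 variables — and 4 appears only in slot 8's list, so slot 8 = 4.
The 6 still-open variables together cover exactly {2, 3, 5, 6, 7, 8} — 6 values for 6 variables — and 8 appears only in slot 3's list, so slot 3 = 8.
Among the 5 still-open variables, 6 fits only slot 5 (and all 5 values in {2, 3, 5, 6, 7} must be used), so slot 5 = 6.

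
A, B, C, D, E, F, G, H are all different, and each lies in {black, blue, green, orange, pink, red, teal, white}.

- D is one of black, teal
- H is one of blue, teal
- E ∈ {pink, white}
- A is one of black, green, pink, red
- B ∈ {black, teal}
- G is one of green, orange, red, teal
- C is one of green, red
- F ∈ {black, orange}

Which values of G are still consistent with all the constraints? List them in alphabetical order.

green, red

The 8 variables together cover exactly {black, blue, green, orange, pink, red, teal, white} — 8 values for 8 variables — and blue appears only in H's list, so H = blue.
The 7 still-open variables together cover exactly {black, green, orange, pink, red, teal, white} — 7 values for 7 variables — and white appears only in E's list, so E = white.
The 6 still-open variables draw from only 6 values {black, green, orange, pink, red, teal}, so each is used; only A can be pink, hence A = pink.
The 2 variables B and D are confined to {black, teal}, which locks those values in; drop them from F, G.
F must be orange (only option left). Strike orange from G.
No further eliminations apply; G can still be any of green, red.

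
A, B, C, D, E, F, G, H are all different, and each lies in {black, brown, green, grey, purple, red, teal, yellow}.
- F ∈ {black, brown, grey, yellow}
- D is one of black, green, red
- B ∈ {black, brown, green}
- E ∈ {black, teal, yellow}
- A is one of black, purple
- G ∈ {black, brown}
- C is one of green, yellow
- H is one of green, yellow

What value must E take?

The 8 variables together cover exactly {black, brown, green, grey, purple, red, teal, yellow} — 8 values for 8 variables — and grey appears only in F's list, so F = grey.
The 7 still-open variables together cover exactly {black, brown, green, purple, red, teal, yellow} — 7 values for 7 variables — and purple appears only in A's list, so A = purple.
Among the 6 still-open variables, red fits only D (and all 6 values in {black, brown, green, red, teal, yellow} must be used), so D = red.
Among the 5 still-open variables, teal fits only E (and all 5 values in {black, brown, green, teal, yellow} must be used), so E = teal.

teal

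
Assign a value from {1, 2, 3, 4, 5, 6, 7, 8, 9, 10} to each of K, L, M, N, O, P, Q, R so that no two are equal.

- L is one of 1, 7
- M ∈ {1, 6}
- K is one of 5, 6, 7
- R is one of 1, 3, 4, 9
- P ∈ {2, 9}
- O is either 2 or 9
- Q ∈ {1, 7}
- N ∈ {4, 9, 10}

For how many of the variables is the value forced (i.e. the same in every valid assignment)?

The 2 variables L and Q are confined to {1, 7}, which locks those values in; drop them from K, M, R.
M must be 6 (only option left). Remove 6 from K.
K's domain is down to {5}, so K = 5.
O and P between them cover only {2, 9} — a naked pair. Remove those values from N, R.
Determined: K=5, M=6. The other variables each still have more than one consistent value. That makes 2.

2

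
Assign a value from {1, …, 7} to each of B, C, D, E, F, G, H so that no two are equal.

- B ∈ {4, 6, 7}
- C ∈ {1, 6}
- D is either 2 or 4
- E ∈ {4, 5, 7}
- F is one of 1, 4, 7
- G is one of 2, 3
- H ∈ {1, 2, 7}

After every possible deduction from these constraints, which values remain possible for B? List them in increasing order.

Among the 7 variables, 3 fits only G (and all 7 values in {1, 2, 3, 4, 5, 6, 7} must be used), so G = 3.
The 6 still-open variables together cover exactly {1, 2, 4, 5, 6, 7} — 6 values for 6 variables — and 5 appears only in E's list, so E = 5.
No further eliminations apply; B can still be any of 4, 6, 7.

4, 6, 7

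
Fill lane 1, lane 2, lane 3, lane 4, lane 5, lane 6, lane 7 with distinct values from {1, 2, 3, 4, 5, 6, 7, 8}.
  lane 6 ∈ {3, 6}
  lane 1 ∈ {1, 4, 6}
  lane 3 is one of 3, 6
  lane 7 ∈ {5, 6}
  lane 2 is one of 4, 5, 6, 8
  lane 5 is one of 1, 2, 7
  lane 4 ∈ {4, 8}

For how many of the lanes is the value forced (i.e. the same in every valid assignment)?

The 2 variables lane 3 and lane 6 are confined to {3, 6}, which locks those values in; drop them from lane 1, lane 2, lane 7.
lane 7 has just one choice, so lane 7 = 5. Remove 5 from lane 2.
The 2 variables lane 2 and lane 4 are confined to {4, 8}, which locks those values in; drop them from lane 1.
lane 1's domain is down to {1}, so lane 1 = 1. So lane 5 can't be 1.
Determined: lane 1=1, lane 7=5. The other lanes each still have more than one consistent value. That makes 2.

2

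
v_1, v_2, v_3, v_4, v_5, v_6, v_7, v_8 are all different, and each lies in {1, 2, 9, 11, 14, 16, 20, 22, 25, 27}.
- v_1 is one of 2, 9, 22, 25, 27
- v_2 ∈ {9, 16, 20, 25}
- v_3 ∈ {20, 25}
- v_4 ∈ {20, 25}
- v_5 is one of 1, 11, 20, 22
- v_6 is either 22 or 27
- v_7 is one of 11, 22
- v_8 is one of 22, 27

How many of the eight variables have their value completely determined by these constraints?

v_3 and v_4 between them cover only {20, 25} — a naked pair. Remove those values from v_1, v_2, v_5.
v_6 and v_8 between them cover only {22, 27} — a naked pair. Remove those values from v_1, v_5, v_7.
v_7 has just one choice, so v_7 = 11. Strike 11 from v_5.
v_5 has just one choice, so v_5 = 1.
Determined: v_5=1, v_7=11. The other variables each still have more than one consistent value. That makes 2.

2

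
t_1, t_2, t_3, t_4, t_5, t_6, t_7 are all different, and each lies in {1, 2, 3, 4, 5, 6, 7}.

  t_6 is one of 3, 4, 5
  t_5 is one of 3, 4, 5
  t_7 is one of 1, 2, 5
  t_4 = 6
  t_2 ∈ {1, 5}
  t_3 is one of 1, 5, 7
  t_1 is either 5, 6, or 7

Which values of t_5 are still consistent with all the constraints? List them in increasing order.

3, 4

t_4 must be 6 (only option left). Strike 6 from t_1.
The 6 still-open variables together cover exactly {1, 2, 3, 4, 5, 7} — 6 values for 6 variables — and 2 appears only in t_7's list, so t_7 = 2.
t_1, t_2, t_3 share exactly the 3 values {1, 5, 7}; by pigeonhole those values go to them, so strike 1, 5, 7 from t_5, t_6.
No further eliminations apply; t_5 can still be any of 3, 4.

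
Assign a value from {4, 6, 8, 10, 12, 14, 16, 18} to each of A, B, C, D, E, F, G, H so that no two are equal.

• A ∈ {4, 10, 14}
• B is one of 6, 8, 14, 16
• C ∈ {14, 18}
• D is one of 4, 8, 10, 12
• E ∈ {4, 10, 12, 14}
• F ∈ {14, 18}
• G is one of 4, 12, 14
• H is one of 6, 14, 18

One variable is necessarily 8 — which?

D

The 8 variables draw from only 8 values {4, 6, 8, 10, 12, 14, 16, 18}, so each is used; only B can be 16, hence B = 16.
The 7 still-open variables together cover exactly {4, 6, 8, 10, 12, 14, 18} — 7 values for 7 variables — and 6 appears only in H's list, so H = 6.
Among the 6 still-open variables, 8 fits only D (and all 6 values in {4, 8, 10, 12, 14, 18} must be used), so D = 8.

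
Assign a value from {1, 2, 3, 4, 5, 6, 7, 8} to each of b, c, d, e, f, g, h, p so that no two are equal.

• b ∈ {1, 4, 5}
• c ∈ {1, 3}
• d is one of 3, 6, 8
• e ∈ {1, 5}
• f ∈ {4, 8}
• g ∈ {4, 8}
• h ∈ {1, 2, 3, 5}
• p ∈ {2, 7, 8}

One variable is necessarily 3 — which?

c

The 8 variables draw from only 8 values {1, 2, 3, 4, 5, 6, 7, 8}, so each is used; only d can be 6, hence d = 6.
The 7 still-open variables draw from only 7 values {1, 2, 3, 4, 5, 7, 8}, so each is used; only p can be 7, hence p = 7.
The 6 still-open variables together cover exactly {1, 2, 3, 4, 5, 8} — 6 values for 6 variables — and 2 appears only in h's list, so h = 2.
The 5 still-open variables together cover exactly {1, 3, 4, 5, 8} — 5 values for 5 variables — and 3 appears only in c's list, so c = 3.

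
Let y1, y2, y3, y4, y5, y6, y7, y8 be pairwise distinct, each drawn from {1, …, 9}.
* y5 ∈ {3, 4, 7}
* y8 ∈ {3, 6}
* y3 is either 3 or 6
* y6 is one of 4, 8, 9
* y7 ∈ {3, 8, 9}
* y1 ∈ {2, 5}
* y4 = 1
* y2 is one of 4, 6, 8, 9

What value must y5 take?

y4 must be 1 (only option left).
y3 and y8 share exactly the 2 values {3, 6}; by pigeonhole those values go to them, so strike 3, 6 from y2, y5, y7.
The 3 variables y2, y6, y7 are confined to {4, 8, 9}, which locks those values in; drop them from y5.
So y5 = 7.

7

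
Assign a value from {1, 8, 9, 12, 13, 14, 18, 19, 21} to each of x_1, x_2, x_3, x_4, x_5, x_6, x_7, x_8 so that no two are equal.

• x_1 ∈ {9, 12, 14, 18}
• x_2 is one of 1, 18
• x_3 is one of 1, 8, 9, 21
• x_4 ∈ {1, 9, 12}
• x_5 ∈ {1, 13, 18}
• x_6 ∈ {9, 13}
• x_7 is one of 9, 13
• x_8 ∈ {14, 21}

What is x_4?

The 8 variables together cover exactly {1, 8, 9, 12, 13, 14, 18, 21} — 8 values for 8 variables — and 8 appears only in x_3's list, so x_3 = 8.
Among the 7 still-open variables, 21 fits only x_8 (and all 7 values in {1, 9, 12, 13, 14, 18, 21} must be used), so x_8 = 21.
Among the 6 still-open variables, 14 fits only x_1 (and all 6 values in {1, 9, 12, 13, 14, 18} must be used), so x_1 = 14.
The 5 still-open variables together cover exactly {1, 9, 12, 13, 18} — 5 values for 5 variables — and 12 appears only in x_4's list, so x_4 = 12.

12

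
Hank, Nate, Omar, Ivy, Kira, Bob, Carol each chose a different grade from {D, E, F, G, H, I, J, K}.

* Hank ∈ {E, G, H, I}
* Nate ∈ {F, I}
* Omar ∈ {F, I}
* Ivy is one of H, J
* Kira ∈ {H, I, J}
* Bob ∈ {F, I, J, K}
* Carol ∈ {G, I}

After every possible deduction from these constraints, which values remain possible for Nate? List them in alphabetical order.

F, I

The 7 variables draw from only 7 values {E, F, G, H, I, J, K}, so each is used; only Hank can be E, hence Hank = E.
The 6 still-open variables draw from only 6 values {F, G, H, I, J, K}, so each is used; only Carol can be G, hence Carol = G.
The 5 still-open variables draw from only 5 values {F, H, I, J, K}, so each is used; only Bob can be K, hence Bob = K.
The 2 variables Nate and Omar are confined to {F, I}, which locks those values in; drop them from Kira.
No further eliminations apply; Nate can still be any of F, I.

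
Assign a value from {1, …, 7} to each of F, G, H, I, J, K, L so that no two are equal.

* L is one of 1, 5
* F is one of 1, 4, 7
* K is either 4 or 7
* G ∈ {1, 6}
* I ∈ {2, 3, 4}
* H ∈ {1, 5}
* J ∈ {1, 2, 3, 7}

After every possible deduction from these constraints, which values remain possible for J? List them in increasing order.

2, 3

The 7 variables together cover exactly {1, 2, 3, 4, 5, 6, 7} — 7 values for 7 variables — and 6 appears only in G's list, so G = 6.
H and L share exactly the 2 values {1, 5}; by pigeonhole those values go to them, so strike 1, 5 from F, J.
The 2 variables F and K are confined to {4, 7}, which locks those values in; drop them from I, J.
No further eliminations apply; J can still be any of 2, 3.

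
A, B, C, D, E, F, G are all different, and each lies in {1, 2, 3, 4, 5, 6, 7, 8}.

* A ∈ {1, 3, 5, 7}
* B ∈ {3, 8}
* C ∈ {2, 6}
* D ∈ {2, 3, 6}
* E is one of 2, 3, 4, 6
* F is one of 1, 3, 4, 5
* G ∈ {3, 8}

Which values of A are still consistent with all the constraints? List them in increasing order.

B and G between them cover only {3, 8} — a naked pair. Remove those values from A, D, E, F.
C and D between them cover only {2, 6} — a naked pair. Remove those values from E.
E must be 4 (only option left). Remove 4 from F.
No further eliminations apply; A can still be any of 1, 5, 7.

1, 5, 7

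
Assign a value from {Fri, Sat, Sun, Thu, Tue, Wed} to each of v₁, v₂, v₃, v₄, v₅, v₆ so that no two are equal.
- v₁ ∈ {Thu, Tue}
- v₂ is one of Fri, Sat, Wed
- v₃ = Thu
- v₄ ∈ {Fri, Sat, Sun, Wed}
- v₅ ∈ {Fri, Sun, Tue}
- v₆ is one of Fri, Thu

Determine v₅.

v₃ must be Thu (only option left). Strike Thu from v₁, v₆.
v₆ has just one choice, so v₆ = Fri. So v₂, v₄, v₅ can't be Fri.
v₁ must be Tue (only option left). Eliminate Tue elsewhere: v₅.
So v₅ = Sun.

Sun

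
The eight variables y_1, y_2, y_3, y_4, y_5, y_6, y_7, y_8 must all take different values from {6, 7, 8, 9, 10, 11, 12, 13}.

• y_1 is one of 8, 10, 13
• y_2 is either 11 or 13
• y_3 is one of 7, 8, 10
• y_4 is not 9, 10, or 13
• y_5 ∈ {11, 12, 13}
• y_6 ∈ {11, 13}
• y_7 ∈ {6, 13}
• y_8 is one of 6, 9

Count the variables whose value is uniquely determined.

3

Among the 8 variables, 9 fits only y_8 (and all 8 values in {6, 7, 8, 9, 10, 11, 12, 13} must be used), so y_8 = 9.
The 2 variables y_2 and y_6 are confined to {11, 13}, which locks those values in; drop them from y_1, y_4, y_5, y_7.
y_5 has just one choice, so y_5 = 12. So y_4 can't be 12.
y_7 has just one choice, so y_7 = 6. Strike 6 from y_4.
Determined: y_5=12, y_7=6, y_8=9. The other variables each still have more than one consistent value. That makes 3.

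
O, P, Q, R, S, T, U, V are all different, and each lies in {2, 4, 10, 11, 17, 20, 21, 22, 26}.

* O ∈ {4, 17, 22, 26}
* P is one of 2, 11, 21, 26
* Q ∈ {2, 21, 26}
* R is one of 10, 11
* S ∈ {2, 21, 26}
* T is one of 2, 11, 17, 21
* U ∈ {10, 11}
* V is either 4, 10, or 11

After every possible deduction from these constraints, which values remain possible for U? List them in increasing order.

10, 11

Among the 8 variables, 22 fits only O (and all 8 values in {2, 4, 10, 11, 17, 21, 22, 26} must be used), so O = 22.
The 7 still-open variables together cover exactly {2, 4, 10, 11, 17, 21, 26} — 7 values for 7 variables — and 4 appears only in V's list, so V = 4.
The 6 still-open variables together cover exactly {2, 10, 11, 17, 21, 26} — 6 values for 6 variables — and 17 appears only in T's list, so T = 17.
R and U share exactly the 2 values {10, 11}; by pigeonhole those values go to them, so strike 10, 11 from P.
No further eliminations apply; U can still be any of 10, 11.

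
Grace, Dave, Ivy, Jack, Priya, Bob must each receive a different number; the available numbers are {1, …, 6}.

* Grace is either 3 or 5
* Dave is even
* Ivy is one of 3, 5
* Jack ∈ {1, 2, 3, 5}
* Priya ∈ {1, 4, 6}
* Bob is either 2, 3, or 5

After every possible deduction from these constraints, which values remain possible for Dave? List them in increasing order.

The 2 variables Grace and Ivy are confined to {3, 5}, which locks those values in; drop them from Jack, Bob.
Bob must be 2 (only option left). Remove 2 from Dave, Jack.
That leaves Jack = 1. So Priya can't be 1.
No further eliminations apply; Dave can still be any of 4, 6.

4, 6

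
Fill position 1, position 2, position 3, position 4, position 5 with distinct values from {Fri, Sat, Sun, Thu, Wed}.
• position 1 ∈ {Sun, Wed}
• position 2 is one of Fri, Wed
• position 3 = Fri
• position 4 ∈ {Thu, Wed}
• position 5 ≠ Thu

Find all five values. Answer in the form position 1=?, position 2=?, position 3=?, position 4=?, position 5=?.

position 3's domain is down to {Fri}, so position 3 = Fri. Eliminate Fri elsewhere: position 2, position 5.
That leaves position 2 = Wed. Strike Wed from position 1, position 4, position 5.
That leaves position 4 = Thu.
position 1 has just one choice, so position 1 = Sun. Remove Sun from position 5.
That leaves position 5 = Sat.

position 1=Sun, position 2=Wed, position 3=Fri, position 4=Thu, position 5=Sat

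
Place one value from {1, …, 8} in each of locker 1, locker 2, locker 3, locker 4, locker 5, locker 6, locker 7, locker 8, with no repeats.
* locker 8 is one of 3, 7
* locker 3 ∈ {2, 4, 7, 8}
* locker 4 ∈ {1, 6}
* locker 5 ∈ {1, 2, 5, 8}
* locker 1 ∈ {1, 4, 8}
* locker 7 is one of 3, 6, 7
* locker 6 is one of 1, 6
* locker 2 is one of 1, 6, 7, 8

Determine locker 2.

8

The 8 variables together cover exactly {1, 2, 3, 4, 5, 6, 7, 8} — 8 values for 8 variables — and 5 appears only in locker 5's list, so locker 5 = 5.
The 7 still-open variables together cover exactly {1, 2, 3, 4, 6, 7, 8} — 7 values for 7 variables — and 2 appears only in locker 3's list, so locker 3 = 2.
The 6 still-open variables draw from only 6 values {1, 3, 4, 6, 7, 8}, so each is used; only locker 1 can be 4, hence locker 1 = 4.
The 5 still-open variables draw from only 5 values {1, 3, 6, 7, 8}, so each is used; only locker 2 can be 8, hence locker 2 = 8.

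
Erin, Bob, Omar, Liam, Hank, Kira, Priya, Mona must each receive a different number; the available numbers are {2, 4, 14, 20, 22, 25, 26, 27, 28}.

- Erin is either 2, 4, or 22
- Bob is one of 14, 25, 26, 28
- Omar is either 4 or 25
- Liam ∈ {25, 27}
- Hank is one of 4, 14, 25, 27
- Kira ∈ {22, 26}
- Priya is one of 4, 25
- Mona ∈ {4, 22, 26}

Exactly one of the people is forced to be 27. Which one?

Liam

The 8 variables together cover exactly {2, 4, 14, 22, 25, 26, 27, 28} — 8 values for 8 variables — and 2 appears only in Erin's list, so Erin = 2.
The 7 still-open variables draw from only 7 values {4, 14, 22, 25, 26, 27, 28}, so each is used; only Bob can be 28, hence Bob = 28.
The 6 still-open variables together cover exactly {4, 14, 22, 25, 26, 27} — 6 values for 6 variables — and 14 appears only in Hank's list, so Hank = 14.
The 5 still-open variables draw from only 5 values {4, 22, 25, 26, 27}, so each is used; only Liam can be 27, hence Liam = 27.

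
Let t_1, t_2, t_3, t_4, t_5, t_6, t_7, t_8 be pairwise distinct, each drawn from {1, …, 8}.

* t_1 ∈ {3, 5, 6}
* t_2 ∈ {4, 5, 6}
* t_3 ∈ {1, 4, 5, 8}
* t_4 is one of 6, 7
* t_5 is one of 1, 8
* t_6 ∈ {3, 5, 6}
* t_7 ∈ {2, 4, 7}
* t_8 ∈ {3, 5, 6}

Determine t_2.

4

The 8 variables together cover exactly {1, 2, 3, 4, 5, 6, 7, 8} — 8 values for 8 variables — and 2 appears only in t_7's list, so t_7 = 2.
The 7 still-open variables together cover exactly {1, 3, 4, 5, 6, 7, 8} — 7 values for 7 variables — and 7 appears only in t_4's list, so t_4 = 7.
t_1, t_6, t_8 between them cover only {3, 5, 6} — a naked triple. Remove those values from t_2, t_3.
So t_2 = 4.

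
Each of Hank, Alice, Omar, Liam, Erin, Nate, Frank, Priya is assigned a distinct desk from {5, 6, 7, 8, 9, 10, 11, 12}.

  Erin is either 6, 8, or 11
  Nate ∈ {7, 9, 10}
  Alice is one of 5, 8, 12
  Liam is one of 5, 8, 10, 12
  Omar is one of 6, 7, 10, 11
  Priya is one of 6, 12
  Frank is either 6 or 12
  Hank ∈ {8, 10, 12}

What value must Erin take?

11

The 8 variables draw from only 8 values {5, 6, 7, 8, 9, 10, 11, 12}, so each is used; only Nate can be 9, hence Nate = 9.
The 7 still-open variables together cover exactly {5, 6, 7, 8, 10, 11, 12} — 7 values for 7 variables — and 7 appears only in Omar's list, so Omar = 7.
Among the 6 still-open variables, 11 fits only Erin (and all 6 values in {5, 6, 8, 10, 11, 12} must be used), so Erin = 11.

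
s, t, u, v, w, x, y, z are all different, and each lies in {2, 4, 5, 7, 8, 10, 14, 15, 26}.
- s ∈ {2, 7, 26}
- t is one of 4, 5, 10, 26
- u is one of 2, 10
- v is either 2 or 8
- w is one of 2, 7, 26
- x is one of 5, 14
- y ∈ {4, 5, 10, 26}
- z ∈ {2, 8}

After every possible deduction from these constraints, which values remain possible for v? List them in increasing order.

2, 8

Among the 8 variables, 14 fits only x (and all 8 values in {2, 4, 5, 7, 8, 10, 14, 26} must be used), so x = 14.
The 2 variables v and z are confined to {2, 8}, which locks those values in; drop them from s, u, w.
u must be 10 (only option left). Remove 10 from t, y.
The 2 variables s and w are confined to {7, 26}, which locks those values in; drop them from t, y.
No further eliminations apply; v can still be any of 2, 8.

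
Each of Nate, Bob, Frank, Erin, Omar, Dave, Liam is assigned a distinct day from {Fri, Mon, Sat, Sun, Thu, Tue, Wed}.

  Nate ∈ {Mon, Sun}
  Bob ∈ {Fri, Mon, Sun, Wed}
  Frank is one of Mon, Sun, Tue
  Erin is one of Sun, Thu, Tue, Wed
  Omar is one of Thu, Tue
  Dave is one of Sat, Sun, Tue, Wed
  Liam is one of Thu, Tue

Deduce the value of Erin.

Wed

The 7 variables together cover exactly {Fri, Mon, Sat, Sun, Thu, Tue, Wed} — 7 values for 7 variables — and Fri appears only in Bob's list, so Bob = Fri.
The 6 still-open variables draw from only 6 values {Mon, Sat, Sun, Thu, Tue, Wed}, so each is used; only Dave can be Sat, hence Dave = Sat.
The 5 still-open variables draw from only 5 values {Mon, Sun, Thu, Tue, Wed}, so each is used; only Erin can be Wed, hence Erin = Wed.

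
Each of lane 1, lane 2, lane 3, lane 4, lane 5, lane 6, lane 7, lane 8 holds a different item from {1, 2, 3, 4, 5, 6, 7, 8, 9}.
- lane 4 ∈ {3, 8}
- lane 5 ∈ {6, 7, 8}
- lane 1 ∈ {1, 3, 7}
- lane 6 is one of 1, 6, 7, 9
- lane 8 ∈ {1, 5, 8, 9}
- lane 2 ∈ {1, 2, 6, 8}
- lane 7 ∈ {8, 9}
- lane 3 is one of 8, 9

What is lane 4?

The 8 variables draw from only 8 values {1, 2, 3, 5, 6, 7, 8, 9}, so each is used; only lane 2 can be 2, hence lane 2 = 2.
Among the 7 still-open variables, 5 fits only lane 8 (and all 7 values in {1, 3, 5, 6, 7, 8, 9} must be used), so lane 8 = 5.
lane 3 and lane 7 share exactly the 2 values {8, 9}; by pigeonhole those values go to them, so strike 8, 9 from lane 4, lane 5, lane 6.
So lane 4 = 3.

3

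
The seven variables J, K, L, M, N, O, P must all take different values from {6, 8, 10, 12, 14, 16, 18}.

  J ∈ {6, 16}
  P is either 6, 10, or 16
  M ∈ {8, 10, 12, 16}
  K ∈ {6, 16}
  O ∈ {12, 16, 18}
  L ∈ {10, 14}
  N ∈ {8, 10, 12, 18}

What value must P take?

10

Among the 7 variables, 14 fits only L (and all 7 values in {6, 8, 10, 12, 14, 16, 18} must be used), so L = 14.
J and K share exactly the 2 values {6, 16}; by pigeonhole those values go to them, so strike 6, 16 from M, O, P.
So P = 10.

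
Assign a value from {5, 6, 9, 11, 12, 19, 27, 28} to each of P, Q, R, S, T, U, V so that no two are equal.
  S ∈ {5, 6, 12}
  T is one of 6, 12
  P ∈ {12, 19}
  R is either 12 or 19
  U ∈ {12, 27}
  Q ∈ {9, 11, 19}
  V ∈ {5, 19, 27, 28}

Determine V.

28

P and R share exactly the 2 values {12, 19}; by pigeonhole those values go to them, so strike 12, 19 from Q, S, T, U, V.
T has just one choice, so T = 6. Eliminate 6 elsewhere: S.
U must be 27 (only option left). So V can't be 27.
S's domain is down to {5}, so S = 5. Eliminate 5 elsewhere: V.
So V = 28.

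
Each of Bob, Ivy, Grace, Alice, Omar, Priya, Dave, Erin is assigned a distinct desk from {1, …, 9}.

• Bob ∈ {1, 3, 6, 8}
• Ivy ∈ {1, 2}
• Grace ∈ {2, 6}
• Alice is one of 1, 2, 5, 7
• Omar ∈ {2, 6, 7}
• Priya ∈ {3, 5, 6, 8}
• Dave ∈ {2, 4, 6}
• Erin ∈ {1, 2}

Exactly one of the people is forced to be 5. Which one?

Alice

Among the 8 variables, 4 fits only Dave (and all 8 values in {1, 2, 3, 4, 5, 6, 7, 8} must be used), so Dave = 4.
Ivy and Erin share exactly the 2 values {1, 2}; by pigeonhole those values go to them, so strike 1, 2 from Bob, Grace, Alice, Omar.
Grace has just one choice, so Grace = 6. Remove 6 from Bob, Omar, Priya.
Omar must be 7 (only option left). Remove 7 from Alice.
So 5 goes to Alice.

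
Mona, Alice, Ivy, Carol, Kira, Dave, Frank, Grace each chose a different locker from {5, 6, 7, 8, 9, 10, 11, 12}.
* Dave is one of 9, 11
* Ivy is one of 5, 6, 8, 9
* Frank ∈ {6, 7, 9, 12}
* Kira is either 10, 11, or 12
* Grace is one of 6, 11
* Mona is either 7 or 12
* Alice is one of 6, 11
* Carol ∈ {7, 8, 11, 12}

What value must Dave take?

The 8 variables draw from only 8 values {5, 6, 7, 8, 9, 10, 11, 12}, so each is used; only Ivy can be 5, hence Ivy = 5.
Among the 7 still-open variables, 8 fits only Carol (and all 7 values in {6, 7, 8, 9, 10, 11, 12} must be used), so Carol = 8.
The 6 still-open variables draw from only 6 values {6, 7, 9, 10, 11, 12}, so each is used; only Kira can be 10, hence Kira = 10.
Alice and Grace between them cover only {6, 11} — a naked pair. Remove those values from Dave, Frank.
So Dave = 9.

9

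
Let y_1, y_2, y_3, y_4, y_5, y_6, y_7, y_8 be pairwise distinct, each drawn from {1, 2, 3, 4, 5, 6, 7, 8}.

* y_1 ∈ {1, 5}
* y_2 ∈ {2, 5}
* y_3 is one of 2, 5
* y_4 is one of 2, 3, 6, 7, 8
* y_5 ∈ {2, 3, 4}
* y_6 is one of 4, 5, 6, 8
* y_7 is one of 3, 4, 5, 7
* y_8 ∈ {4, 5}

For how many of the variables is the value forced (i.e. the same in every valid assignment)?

Among the 8 variables, 1 fits only y_1 (and all 8 values in {1, 2, 3, 4, 5, 6, 7, 8} must be used), so y_1 = 1.
The 2 variables y_2 and y_3 are confined to {2, 5}, which locks those values in; drop them from y_4, y_5, y_6, y_7, y_8.
y_8 must be 4 (only option left). Remove 4 from y_5, y_6, y_7.
y_5 has just one choice, so y_5 = 3. Strike 3 from y_4, y_7.
y_7's domain is down to {7}, so y_7 = 7. Eliminate 7 elsewhere: y_4.
Determined: y_1=1, y_5=3, y_7=7, y_8=4. The other variables each still have more than one consistent value. That makes 4.

4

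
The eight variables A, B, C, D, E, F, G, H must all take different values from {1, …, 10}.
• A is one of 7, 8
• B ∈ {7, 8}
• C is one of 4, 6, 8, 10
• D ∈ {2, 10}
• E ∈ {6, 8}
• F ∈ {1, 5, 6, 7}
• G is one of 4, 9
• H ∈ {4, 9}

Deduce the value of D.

The 2 variables A and B are confined to {7, 8}, which locks those values in; drop them from C, E, F.
That leaves E = 6. Eliminate 6 elsewhere: C, F.
The 2 variables G and H are confined to {4, 9}, which locks those values in; drop them from C.
C's domain is down to {10}, so C = 10. Remove 10 from D.
So D = 2.

2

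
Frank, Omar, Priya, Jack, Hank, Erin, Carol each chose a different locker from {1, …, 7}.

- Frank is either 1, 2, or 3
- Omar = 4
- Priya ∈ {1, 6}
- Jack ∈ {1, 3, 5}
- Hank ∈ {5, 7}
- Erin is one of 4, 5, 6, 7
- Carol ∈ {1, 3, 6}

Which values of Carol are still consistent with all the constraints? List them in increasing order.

1, 3, 6

Omar has just one choice, so Omar = 4. Strike 4 from Erin.
Among the 6 still-open variables, 2 fits only Frank (and all 6 values in {1, 2, 3, 5, 6, 7} must be used), so Frank = 2.
No further eliminations apply; Carol can still be any of 1, 3, 6.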